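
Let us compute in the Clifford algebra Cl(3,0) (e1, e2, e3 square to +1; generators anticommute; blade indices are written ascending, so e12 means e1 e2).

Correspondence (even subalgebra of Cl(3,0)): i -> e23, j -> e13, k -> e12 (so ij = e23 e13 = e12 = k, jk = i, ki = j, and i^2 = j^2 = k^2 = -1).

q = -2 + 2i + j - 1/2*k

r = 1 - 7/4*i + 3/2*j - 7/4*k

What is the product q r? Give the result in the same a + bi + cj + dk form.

In blades: q = -2 - 1/2*e12 + e13 + 2*e23, r = 1 - 7/4*e12 + 3/2*e13 - 7/4*e23.
Distribute q over r term by term (generator squares from the signature, products reordered to ascending indices): (-2)*r = -2 + 7/2*e12 - 3*e13 + 7/2*e23; (-1/2*e12)*r = -7/8 - 1/2*e12 + 7/8*e13 + 3/4*e23; (e13)*r = -3/2 + 7/4*e12 + e13 - 7/4*e23; (2*e23)*r = 7/2 + 3*e12 + 7/2*e13 + 2*e23.
Sum: -7/8 + 31/4*e12 + 19/8*e13 + 9/2*e23; translating back through the correspondence:
Answer: -7/8 + 9/2*i + 19/8*j + 31/4*k


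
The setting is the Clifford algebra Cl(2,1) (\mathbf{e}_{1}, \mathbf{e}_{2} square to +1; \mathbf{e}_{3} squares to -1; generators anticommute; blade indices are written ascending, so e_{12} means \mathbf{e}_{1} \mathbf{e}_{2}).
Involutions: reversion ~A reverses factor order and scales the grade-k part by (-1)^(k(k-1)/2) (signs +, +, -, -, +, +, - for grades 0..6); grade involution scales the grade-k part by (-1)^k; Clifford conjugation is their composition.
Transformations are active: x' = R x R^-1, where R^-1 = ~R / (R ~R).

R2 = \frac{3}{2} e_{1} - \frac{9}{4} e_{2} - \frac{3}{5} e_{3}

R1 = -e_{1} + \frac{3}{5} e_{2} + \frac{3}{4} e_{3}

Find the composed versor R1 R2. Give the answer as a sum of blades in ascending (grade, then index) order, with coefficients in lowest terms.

Distribute over the terms of R1 (each basis-blade product reordered to ascending indices, repeated generators contracted through their squares):
(-e_{1}) R2 = -\frac{3}{2} + \frac{9}{4} e_{12} + \frac{3}{5} e_{13}
(\frac{3}{5} e_{2}) R2 = -\frac{27}{20} - \frac{9}{10} e_{12} - \frac{9}{25} e_{23}
(\frac{3}{4} e_{3}) R2 = \frac{9}{20} - \frac{9}{8} e_{13} + \frac{27}{16} e_{23}
Summing the partial products and collecting blades:
Answer: -\frac{12}{5} + \frac{27}{20} e_{12} - \frac{21}{40} e_{13} + \frac{531}{400} e_{23}


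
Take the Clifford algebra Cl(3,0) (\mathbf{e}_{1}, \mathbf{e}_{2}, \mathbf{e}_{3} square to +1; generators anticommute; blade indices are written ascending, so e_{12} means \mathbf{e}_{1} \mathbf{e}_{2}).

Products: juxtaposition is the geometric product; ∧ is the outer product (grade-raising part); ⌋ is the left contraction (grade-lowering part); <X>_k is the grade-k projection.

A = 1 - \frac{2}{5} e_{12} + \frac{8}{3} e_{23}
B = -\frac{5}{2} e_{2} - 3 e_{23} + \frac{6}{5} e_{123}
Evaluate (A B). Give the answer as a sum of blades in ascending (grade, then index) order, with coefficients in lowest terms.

step 1: 8 - \frac{11}{5} e_{1} - \frac{5}{2} e_{2} + \frac{536}{75} e_{3} + \frac{6}{5} e_{13} - 3 e_{23} + \frac{6}{5} e_{123}
Answer: 8 - \frac{11}{5} e_{1} - \frac{5}{2} e_{2} + \frac{536}{75} e_{3} + \frac{6}{5} e_{13} - 3 e_{23} + \frac{6}{5} e_{123}


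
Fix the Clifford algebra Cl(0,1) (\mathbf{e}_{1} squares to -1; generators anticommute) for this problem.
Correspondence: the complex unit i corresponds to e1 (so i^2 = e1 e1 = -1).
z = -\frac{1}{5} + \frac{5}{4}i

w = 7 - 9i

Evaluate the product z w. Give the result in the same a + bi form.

In blades: z = -\frac{1}{5} + \frac{5}{4} e_{1}, w = 7 - 9 e_{1}.
Distribute z over w term by term (generator squares from the signature, products reordered to ascending indices): (-\frac{1}{5})*w = -\frac{7}{5} + \frac{9}{5} e_{1}; (\frac{5}{4} e_{1})*w = \frac{45}{4} + \frac{35}{4} e_{1}.
Sum: \frac{197}{20} + \frac{211}{20} e_{1}; translating back through the correspondence:
Answer: \frac{197}{20} + \frac{211}{20}i


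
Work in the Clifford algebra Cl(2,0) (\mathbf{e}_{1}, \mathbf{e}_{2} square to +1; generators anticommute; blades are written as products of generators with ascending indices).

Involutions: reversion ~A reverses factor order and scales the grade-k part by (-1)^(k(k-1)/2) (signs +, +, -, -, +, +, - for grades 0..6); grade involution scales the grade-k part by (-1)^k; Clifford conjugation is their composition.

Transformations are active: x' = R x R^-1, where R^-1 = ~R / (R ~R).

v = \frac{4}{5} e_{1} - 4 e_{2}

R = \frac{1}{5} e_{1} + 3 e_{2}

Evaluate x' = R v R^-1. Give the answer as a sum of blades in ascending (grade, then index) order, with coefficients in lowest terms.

~R = \frac{1}{5} e_{1} + 3 e_{2}, and R ~R = \frac{226}{25}, so R^-1 = ~R / (\frac{226}{25}).
R v = -\frac{296}{25} - \frac{16}{5} e_{1} e_{2}
Answer: -\frac{748}{565} e_{1} - \frac{436}{113} e_{2}


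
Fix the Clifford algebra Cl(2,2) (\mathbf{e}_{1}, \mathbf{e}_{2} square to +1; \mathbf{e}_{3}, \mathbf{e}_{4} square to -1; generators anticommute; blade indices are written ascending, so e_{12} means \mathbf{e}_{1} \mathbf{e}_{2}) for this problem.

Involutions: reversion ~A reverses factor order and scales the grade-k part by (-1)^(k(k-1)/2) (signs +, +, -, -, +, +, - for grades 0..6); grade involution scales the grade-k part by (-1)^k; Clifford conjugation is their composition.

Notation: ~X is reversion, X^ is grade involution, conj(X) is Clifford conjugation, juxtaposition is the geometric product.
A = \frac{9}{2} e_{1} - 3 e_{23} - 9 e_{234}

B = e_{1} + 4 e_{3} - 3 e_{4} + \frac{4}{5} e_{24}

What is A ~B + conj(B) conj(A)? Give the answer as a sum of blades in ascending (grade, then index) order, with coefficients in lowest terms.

first term: \frac{9}{2} + 12 e_{2} - \frac{36}{5} e_{3} + 18 e_{13} - \frac{27}{2} e_{14} - 27 e_{23} - 36 e_{24} - \frac{12}{5} e_{34} - 3 e_{123} - \frac{18}{5} e_{124} + 9 e_{234} + 9 e_{1234}
second term: \frac{9}{2} - 12 e_{2} - \frac{36}{5} e_{3} - 18 e_{13} + \frac{27}{2} e_{14} + 27 e_{23} + 36 e_{24} - \frac{12}{5} e_{34} - 3 e_{123} + \frac{18}{5} e_{124} + 9 e_{234} + 9 e_{1234}
Answer: 9 - \frac{72}{5} e_{3} - \frac{24}{5} e_{34} - 6 e_{123} + 18 e_{234} + 18 e_{1234}


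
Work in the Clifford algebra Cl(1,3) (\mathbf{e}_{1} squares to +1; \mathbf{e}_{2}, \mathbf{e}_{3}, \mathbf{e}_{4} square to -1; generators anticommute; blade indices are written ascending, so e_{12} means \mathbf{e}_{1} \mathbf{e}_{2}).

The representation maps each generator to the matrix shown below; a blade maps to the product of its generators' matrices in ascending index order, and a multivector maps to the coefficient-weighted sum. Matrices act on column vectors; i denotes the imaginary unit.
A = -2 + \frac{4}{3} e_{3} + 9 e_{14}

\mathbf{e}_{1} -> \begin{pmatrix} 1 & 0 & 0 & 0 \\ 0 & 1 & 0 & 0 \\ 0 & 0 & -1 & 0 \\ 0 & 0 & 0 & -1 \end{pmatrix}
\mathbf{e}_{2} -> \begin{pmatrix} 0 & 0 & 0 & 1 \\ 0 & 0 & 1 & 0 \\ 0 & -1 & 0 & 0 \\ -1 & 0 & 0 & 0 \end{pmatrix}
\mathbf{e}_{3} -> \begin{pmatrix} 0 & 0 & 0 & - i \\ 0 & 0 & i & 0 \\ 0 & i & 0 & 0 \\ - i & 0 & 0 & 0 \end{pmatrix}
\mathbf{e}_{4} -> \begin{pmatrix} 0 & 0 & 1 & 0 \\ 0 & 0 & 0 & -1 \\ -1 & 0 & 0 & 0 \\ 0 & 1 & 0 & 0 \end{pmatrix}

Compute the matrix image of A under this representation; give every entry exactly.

Bivector images (products of the table entries): rho(e_{14}) = rho(\mathbf{e}_{1})rho(\mathbf{e}_{4}) = \begin{pmatrix} 0 & 0 & 1 & 0 \\ 0 & 0 & 0 & -1 \\ 1 & 0 & 0 & 0 \\ 0 & -1 & 0 & 0 \end{pmatrix}.
M = (-2)*1 + (\frac{4}{3})*rho(e_{3}) + (9)*rho(e_{14}), summed entrywise (1 is the identity matrix):
Answer: \begin{pmatrix} -2 & 0 & 9 & - \frac{4 i}{3} \\ 0 & -2 & \frac{4 i}{3} & -9 \\ 9 & \frac{4 i}{3} & -2 & 0 \\ - \frac{4 i}{3} & -9 & 0 & -2 \end{pmatrix}


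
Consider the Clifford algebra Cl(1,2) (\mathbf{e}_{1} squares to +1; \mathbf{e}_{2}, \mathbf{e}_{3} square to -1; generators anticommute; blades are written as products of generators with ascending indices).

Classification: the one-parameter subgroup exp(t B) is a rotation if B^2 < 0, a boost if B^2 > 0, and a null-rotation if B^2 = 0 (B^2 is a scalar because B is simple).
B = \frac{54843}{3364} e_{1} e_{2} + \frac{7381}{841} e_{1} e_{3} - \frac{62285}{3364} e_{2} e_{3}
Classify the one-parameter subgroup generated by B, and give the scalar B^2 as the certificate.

B^2 term by term: the squares give (\frac{54843}{3364})^2*(e_{1} e_{2})^2 + (\frac{7381}{841})^2*(e_{1} e_{3})^2 + (-\frac{62285}{3364})^2*(e_{2} e_{3})^2 = \frac{3007754649}{11316496}*(+1) + \frac{54479161}{707281}*(+1) + \frac{3879421225}{11316496}*(-1) = 0 (each basis 2-blade squares to minus the product of its generators' squares); cross terms between blades sharing an index anticommute and cancel. So B^2 = 0.
Answer: null-rotation, certificate B^2 = 0. B^2 = 0 is basis-independent, so its sign is the whole story.


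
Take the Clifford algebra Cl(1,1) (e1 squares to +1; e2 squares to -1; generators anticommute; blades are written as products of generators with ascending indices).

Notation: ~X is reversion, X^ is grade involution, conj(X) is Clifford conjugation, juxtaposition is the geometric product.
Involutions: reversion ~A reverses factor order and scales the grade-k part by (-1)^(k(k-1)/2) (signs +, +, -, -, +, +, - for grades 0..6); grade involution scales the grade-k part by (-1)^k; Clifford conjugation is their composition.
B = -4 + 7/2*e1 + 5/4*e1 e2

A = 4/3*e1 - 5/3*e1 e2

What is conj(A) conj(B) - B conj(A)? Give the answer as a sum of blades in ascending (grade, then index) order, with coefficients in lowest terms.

first term: 31/12 + 16/3*e1 + 15/2*e2 - 20/3*e1 e2
second term: -31/12 + 16/3*e1 + 15/2*e2 - 20/3*e1 e2
Answer: 31/6


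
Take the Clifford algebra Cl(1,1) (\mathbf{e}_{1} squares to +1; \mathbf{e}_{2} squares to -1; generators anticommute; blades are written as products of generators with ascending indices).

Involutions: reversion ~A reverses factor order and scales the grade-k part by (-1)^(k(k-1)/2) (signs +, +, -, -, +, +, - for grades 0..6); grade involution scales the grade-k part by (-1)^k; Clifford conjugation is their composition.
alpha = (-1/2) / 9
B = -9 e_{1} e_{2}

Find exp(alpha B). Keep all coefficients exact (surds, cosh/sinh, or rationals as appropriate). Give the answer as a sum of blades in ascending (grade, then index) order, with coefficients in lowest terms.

B^2 = (-9)^2*(e_{1} e_{2})^2 = 81*(+1) = 81 (a basis 2-blade squares to minus the product of its generators' squares).
B^2 = 81 — the positive square puts this in the hyperbolic regime; l = 9, alpha*l = - \frac{1}{2}, so exp(alpha B) = cosh(- \frac{1}{2}) + (sinh(- \frac{1}{2})/9)*B = \cosh{\left(\frac{1}{2} \right)} + (- \frac{\sinh{\left(\frac{1}{2} \right)}}{9})*B.
Answer: \cosh{\left(\frac{1}{2} \right)} + \sinh{\left(\frac{1}{2} \right)} e_{1} e_{2}


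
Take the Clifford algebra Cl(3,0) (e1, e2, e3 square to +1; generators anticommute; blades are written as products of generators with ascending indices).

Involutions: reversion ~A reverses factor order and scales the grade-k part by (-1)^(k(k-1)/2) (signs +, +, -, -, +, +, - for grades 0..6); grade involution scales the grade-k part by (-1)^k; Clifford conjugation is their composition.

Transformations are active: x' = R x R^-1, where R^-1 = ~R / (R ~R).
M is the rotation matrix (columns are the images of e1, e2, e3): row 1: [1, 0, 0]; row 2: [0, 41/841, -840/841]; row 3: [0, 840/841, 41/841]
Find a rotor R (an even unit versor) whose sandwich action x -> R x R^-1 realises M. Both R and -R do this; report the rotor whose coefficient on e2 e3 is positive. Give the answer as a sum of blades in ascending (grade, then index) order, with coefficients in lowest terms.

Method: write R = a + b12*e1 e2 + b13*e1 e3 + b23*e2 e3 with a^2 + b12^2 + b13^2 + b23^2 = 1 (so R^-1 = ~R). Expanding the columns R e_j ~R gives tr M = 4a^2 - 1 and, from the antisymmetric part, M21 - M12 = -4a*b12, M13 - M31 = 4a*b13, M32 - M23 = -4a*b23.
Here tr M = 923/841, so a^2 = (1 + tr M)/4 = 441/841 and a = ±21/29. Taking a = 21/29: M21 - M12 = 0, M13 - M31 = 0, M32 - M23 = 1680/841, giving b12 = 0, b13 = 0, b23 = -20/29, i.e. R = 21/29 - 20/29*e2 e3.
Its e2 e3 coefficient is negative, so report the other preimage -R.
Answer: -21/29 + 20/29*e2 e3. Uniqueness: Spin(3) -> SO(3) maps R and -R to the same rotation of trace 923/841; fixing the sign of the e2 e3 coefficient removes the ambiguity.


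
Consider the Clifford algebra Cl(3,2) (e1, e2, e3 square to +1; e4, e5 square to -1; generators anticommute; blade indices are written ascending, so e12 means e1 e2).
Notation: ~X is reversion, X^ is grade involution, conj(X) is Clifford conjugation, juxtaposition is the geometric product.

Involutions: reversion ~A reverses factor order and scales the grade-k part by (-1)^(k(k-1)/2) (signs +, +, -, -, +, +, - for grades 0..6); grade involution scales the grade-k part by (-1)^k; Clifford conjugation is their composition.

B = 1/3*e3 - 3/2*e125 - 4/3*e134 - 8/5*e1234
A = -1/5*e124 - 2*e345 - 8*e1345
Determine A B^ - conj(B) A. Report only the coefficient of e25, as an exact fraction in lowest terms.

first term: -8/25*e3 + 32/3*e5 + 8/3*e15 - 4/15*e23 + 64/5*e25 + 29/30*e45 + 16/5*e125 + 8/3*e145 + 12*e234 + 44/15*e1234
second term: 8/25*e3 + 32/3*e5 + 8/3*e15 - 4/15*e23 - 64/5*e25 + 29/30*e45 + 16/5*e125 - 8/3*e145 - 12*e234 - 44/15*e1234
Answer: 128/5


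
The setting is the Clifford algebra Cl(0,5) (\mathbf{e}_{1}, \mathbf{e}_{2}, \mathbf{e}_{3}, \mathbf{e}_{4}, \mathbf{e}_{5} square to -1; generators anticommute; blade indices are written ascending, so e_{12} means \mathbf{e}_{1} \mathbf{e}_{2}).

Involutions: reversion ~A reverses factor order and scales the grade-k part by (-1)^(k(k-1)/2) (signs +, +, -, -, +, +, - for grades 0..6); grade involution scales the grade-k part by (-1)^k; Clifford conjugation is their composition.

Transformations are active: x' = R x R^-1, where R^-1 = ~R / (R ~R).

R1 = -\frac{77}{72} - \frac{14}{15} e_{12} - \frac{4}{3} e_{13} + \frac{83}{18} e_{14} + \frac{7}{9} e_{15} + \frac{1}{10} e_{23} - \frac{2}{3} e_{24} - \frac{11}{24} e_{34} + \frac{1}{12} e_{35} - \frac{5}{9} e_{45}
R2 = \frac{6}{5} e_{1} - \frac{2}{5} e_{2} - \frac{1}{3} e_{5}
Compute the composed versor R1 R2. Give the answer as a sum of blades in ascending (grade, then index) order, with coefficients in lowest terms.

Distribute over the terms of R2 (each basis-blade product reordered to ascending indices, repeated generators contracted through their squares):
R1 (\frac{6}{5} e_{1}) = -\frac{77}{60} e_{1} - \frac{28}{25} e_{2} - \frac{8}{5} e_{3} + \frac{83}{15} e_{4} + \frac{14}{15} e_{5} + \frac{3}{25} e_{123} - \frac{4}{5} e_{124} - \frac{11}{20} e_{134} + \frac{1}{10} e_{135} - \frac{2}{3} e_{145}
R1 (-\frac{2}{5} e_{2}) = -\frac{28}{75} e_{1} + \frac{77}{180} e_{2} - \frac{1}{25} e_{3} + \frac{4}{15} e_{4} - \frac{8}{15} e_{123} + \frac{83}{45} e_{124} + \frac{14}{45} e_{125} + \frac{11}{60} e_{234} - \frac{1}{30} e_{235} + \frac{2}{9} e_{245}
R1 (-\frac{1}{3} e_{5}) = \frac{7}{27} e_{1} + \frac{1}{36} e_{3} - \frac{5}{27} e_{4} + \frac{77}{216} e_{5} + \frac{14}{45} e_{125} + \frac{4}{9} e_{135} - \frac{83}{54} e_{145} - \frac{1}{30} e_{235} + \frac{2}{9} e_{245} + \frac{11}{72} e_{345}
Summing the partial products and collecting blades:
Answer: -\frac{3773}{2700} e_{1} - \frac{623}{900} e_{2} - \frac{1451}{900} e_{3} + \frac{758}{135} e_{4} + \frac{1393}{1080} e_{5} - \frac{31}{75} e_{123} + \frac{47}{45} e_{124} + \frac{28}{45} e_{125} - \frac{11}{20} e_{134} + \frac{49}{90} e_{135} - \frac{119}{54} e_{145} + \frac{11}{60} e_{234} - \frac{1}{15} e_{235} + \frac{4}{9} e_{245} + \frac{11}{72} e_{345}


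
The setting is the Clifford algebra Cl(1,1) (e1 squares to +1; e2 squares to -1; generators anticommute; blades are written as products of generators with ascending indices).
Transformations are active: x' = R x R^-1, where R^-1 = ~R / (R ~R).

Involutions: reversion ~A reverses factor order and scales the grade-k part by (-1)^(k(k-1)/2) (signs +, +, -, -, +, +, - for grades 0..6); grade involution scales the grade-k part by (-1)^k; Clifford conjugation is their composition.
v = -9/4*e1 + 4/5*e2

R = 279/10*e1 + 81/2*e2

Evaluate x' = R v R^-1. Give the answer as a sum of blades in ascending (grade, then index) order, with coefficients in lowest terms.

~R = 279/10*e1 + 81/2*e2, and R ~R = -21546/25, so R^-1 = ~R / (-21546/25).
R v = -3807/40 + 22689/200*e1 e2
Answer: 17901/2128*e1 + 86663/10640*e2


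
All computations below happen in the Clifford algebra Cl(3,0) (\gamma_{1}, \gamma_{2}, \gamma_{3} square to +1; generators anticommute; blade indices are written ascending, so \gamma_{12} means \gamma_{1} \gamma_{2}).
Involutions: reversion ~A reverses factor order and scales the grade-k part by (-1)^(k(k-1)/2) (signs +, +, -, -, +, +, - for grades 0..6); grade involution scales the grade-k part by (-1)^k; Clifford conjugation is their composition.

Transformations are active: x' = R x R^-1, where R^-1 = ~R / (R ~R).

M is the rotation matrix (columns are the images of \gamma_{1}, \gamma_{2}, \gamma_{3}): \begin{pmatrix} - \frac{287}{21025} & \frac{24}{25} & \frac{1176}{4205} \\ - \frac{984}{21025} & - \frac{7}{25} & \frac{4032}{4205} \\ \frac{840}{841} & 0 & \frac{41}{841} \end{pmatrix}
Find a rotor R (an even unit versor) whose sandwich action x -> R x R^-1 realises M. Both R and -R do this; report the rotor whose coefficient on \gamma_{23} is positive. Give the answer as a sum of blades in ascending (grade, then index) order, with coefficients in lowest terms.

Method: write R = a + b12*\gamma_{12} + b13*\gamma_{13} + b23*\gamma_{23} with a^2 + b12^2 + b13^2 + b23^2 = 1 (so R^-1 = ~R). Expanding the columns R e_j ~R gives tr M = 4a^2 - 1 and, from the antisymmetric part, M21 - M12 = -4a*b12, M13 - M31 = 4a*b13, M32 - M23 = -4a*b23.
Here tr M = -\frac{5149}{21025}, so a^2 = (1 + tr M)/4 = \frac{3969}{21025} and a = ±\frac{63}{145}. Taking a = \frac{63}{145}: M21 - M12 = -\frac{21168}{21025}, M13 - M31 = -\frac{3024}{4205}, M32 - M23 = -\frac{4032}{4205}, giving b12 = \frac{84}{145}, b13 = -\frac{12}{29}, b23 = \frac{16}{29}, i.e. R = \frac{63}{145} + \frac{84}{145} \gamma_{12} - \frac{12}{29} \gamma_{13} + \frac{16}{29} \gamma_{23}.
Its \gamma_{23} coefficient is already positive.
Answer: \frac{63}{145} + \frac{84}{145} \gamma_{12} - \frac{12}{29} \gamma_{13} + \frac{16}{29} \gamma_{23}. Recall the cover is two-to-one: with M of trace -\frac{5149}{21025}, both preimages act alike, and the stated \gamma_{23} sign chooses the sheet.


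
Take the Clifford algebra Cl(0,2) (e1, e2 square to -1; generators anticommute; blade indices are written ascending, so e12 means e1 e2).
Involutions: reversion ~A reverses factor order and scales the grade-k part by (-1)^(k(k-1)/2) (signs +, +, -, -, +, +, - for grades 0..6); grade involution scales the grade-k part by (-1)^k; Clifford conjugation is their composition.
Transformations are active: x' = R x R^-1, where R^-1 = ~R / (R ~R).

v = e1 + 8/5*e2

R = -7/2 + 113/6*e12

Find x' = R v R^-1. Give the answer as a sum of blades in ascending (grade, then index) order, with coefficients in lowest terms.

~R = -7/2 - 113/6*e12, and R ~R = 6605/18, so R^-1 = ~R / (6605/18).
R v = -1009/30*e1 + 397/30*e2
Answer: -11836/33025*e1 - 61177/33025*e2


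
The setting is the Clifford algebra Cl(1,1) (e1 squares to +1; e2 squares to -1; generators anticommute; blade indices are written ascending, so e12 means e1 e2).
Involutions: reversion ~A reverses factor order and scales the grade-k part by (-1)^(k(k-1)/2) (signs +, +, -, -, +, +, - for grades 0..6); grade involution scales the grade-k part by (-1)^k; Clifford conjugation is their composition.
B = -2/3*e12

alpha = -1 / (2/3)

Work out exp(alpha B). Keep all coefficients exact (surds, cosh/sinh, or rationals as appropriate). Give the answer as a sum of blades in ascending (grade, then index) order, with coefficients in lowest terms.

B^2 = (-2/3)^2*(e12)^2 = 4/9*(+1) = 4/9 (a basis 2-blade squares to minus the product of its generators' squares).
B^2 = 4/9 — hyperbolic case — the even/odd split gives cosh and sinh: l = 2/3, alpha*l = -1, so exp(alpha B) = cosh(-1) + (sinh(-1)/(2/3))*B = cosh(1) + (-3*sinh(1)/2)*B.
Answer: cosh(1) + sinh(1)*e12


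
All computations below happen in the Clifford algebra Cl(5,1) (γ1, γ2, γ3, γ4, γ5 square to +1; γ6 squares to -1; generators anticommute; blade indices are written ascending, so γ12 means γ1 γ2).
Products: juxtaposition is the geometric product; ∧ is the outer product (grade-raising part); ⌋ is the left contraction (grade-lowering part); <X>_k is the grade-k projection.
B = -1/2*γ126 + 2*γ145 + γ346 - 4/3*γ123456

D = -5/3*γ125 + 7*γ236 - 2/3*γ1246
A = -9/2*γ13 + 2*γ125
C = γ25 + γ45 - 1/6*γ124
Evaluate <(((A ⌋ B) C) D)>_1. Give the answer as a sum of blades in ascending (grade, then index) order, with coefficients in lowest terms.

step 1: 8/3*γ346 + 6*γ2456
step 2: -6*γ26 + 6*γ46 + γ156 + 8/3*γ356 + 4/9*γ1236 + 8/3*γ23456
step 3: 28/9*γ1 + 42*γ3 - 4*γ12 - 4*γ14 + 56/3*γ25 + 5/3*γ26 + 8/27*γ34 + 56/3*γ45 - 16/9*γ135 + 10*γ156 - 42*γ234 + 2/3*γ245 - 20/27*γ356 - 7*γ1235 + 40/9*γ1236 - 40/9*γ1346 + 16/9*γ12345 + 10*γ12456
step 4: 28/9*γ1 + 42*γ3
Answer: 28/9*γ1 + 42*γ3


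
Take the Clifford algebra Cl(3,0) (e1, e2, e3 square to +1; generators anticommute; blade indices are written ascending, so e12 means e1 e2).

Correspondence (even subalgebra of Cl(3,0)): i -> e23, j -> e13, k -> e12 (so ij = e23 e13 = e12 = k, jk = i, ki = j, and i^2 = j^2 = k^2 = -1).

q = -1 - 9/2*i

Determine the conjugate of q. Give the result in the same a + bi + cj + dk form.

In blades: q = -1 - 9/2*e23.
Quaternion conjugation is reversion on the even subalgebra: the scalar is fixed and every grade-2 blade flips sign, giving -1 + 9/2*e23; translating back:
Answer: -1 + 9/2*i


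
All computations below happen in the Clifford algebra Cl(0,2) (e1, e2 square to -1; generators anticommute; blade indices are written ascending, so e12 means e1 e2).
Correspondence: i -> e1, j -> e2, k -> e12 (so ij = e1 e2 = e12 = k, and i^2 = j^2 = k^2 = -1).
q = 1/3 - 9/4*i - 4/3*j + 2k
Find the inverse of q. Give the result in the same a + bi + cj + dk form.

In blades: q = 1/3 - 9/4*e1 - 4/3*e2 + 2*e12.
With qbar = 1/3 + 9/4*e1 + 4/3*e2 - 2*e12 (scalar fixed, mapped units negated), q qbar = 1577/144 (the sum of squared coefficients), so q^-1 = qbar / (1577/144) = 48/1577 + 324/1577*e1 + 192/1577*e2 - 288/1577*e12; translating back:
Answer: 48/1577 + 324/1577*i + 192/1577*j - 288/1577*k


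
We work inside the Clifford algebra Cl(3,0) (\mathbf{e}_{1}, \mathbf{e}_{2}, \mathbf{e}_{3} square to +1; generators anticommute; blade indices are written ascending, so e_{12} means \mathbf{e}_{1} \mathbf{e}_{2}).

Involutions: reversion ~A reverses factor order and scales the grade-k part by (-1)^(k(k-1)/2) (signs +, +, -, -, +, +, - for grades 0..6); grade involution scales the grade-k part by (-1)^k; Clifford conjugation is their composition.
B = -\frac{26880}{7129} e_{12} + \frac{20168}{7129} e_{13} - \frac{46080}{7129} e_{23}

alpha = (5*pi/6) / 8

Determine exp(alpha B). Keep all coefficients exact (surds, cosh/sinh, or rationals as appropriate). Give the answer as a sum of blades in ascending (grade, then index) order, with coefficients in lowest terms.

B^2 term by term: the squares give (-\frac{26880}{7129})^2*(e_{12})^2 + (\frac{20168}{7129})^2*(e_{13})^2 + (-\frac{46080}{7129})^2*(e_{23})^2 = \frac{722534400}{50822641}*(-1) + \frac{406748224}{50822641}*(-1) + \frac{2123366400}{50822641}*(-1) = -64 (each basis 2-blade squares to minus the product of its generators' squares); cross terms between blades sharing an index anticommute and cancel. So B^2 = -64.
B^2 = -64 — a negative square means the series sums to a rotation: l = 8, alpha*l = \frac{5 \pi}{6}, so exp(alpha B) = cos(\frac{5 \pi}{6}) + (sin(\frac{5 \pi}{6})/8)*B = - \frac{\sqrt{3}}{2} + (\frac{1}{16})*B.
Answer: - \frac{\sqrt{3}}{2} - \frac{1680}{7129} e_{12} + \frac{2521}{14258} e_{13} - \frac{2880}{7129} e_{23}


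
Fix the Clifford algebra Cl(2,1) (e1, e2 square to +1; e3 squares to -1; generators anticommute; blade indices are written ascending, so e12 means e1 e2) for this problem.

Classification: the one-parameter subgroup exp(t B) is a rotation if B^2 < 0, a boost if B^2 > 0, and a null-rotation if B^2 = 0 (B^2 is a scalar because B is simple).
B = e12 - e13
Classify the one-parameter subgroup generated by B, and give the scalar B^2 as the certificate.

B^2 term by term: the squares give (1)^2*(e12)^2 + (-1)^2*(e13)^2 = 1*(-1) + 1*(+1) = 0 (each basis 2-blade squares to minus the product of its generators' squares); cross terms between blades sharing an index anticommute and cancel. So B^2 = 0.
Answer: null-rotation, certificate B^2 = 0. Certificate logic: 0 is a conjugation-invariant scalar, so its sign fixes rotation versus boost versus null-rotation outright.


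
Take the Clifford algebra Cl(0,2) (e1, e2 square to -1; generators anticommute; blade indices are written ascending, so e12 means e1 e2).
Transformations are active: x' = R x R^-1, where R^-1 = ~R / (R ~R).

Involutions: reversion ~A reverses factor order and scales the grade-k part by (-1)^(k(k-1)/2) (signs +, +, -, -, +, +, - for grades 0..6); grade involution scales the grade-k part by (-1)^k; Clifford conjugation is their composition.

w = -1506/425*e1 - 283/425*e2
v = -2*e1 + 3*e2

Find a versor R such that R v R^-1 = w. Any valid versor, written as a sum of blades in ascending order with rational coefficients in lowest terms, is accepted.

Sketch: the shared square -13 makes R = v + w = -2356/425*e1 + 992/425*e2 the natural versor; its sandwich fixes that direction, negates (v - w)/2, and sends v to w.
Answer: -2356/425*e1 + 992/425*e2


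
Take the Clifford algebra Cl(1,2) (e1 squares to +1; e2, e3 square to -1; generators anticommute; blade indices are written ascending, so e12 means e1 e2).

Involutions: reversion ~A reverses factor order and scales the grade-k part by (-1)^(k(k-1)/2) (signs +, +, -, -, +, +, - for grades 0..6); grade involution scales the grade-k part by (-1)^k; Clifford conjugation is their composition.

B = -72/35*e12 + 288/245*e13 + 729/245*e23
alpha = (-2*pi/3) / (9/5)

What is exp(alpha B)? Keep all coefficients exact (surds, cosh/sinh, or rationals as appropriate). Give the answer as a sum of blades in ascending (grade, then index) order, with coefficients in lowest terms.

B^2 term by term: the squares give (-72/35)^2*(e12)^2 + (288/245)^2*(e13)^2 + (729/245)^2*(e23)^2 = 5184/1225*(+1) + 82944/60025*(+1) + 531441/60025*(-1) = -81/25 (each basis 2-blade squares to minus the product of its generators' squares); cross terms between blades sharing an index anticommute and cancel. So B^2 = -81/25.
B^2 = -81/25 — since the square is negative, the closed form is circular: l = 9/5, alpha*l = -2*pi/3, so exp(alpha B) = cos(-2*pi/3) + (sin(-2*pi/3)/(9/5))*B = -1/2 + (-5*sqrt(3)/18)*B.
Answer: -1/2 + 4*sqrt(3)/7*e12 - 16*sqrt(3)/49*e13 - 81*sqrt(3)/98*e23


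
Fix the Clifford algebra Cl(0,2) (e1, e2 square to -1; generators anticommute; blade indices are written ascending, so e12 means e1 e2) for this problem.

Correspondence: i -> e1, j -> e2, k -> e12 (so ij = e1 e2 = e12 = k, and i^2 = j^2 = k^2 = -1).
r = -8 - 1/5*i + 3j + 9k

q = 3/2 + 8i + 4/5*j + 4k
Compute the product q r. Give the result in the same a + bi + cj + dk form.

In blades: q = 3/2 + 8*e1 + 4/5*e2 + 4*e12, r = -8 - 1/5*e1 + 3*e2 + 9*e12.
Distribute q over r term by term (generator squares from the signature, products reordered to ascending indices): (3/2)*r = -12 - 3/10*e1 + 9/2*e2 + 27/2*e12; (8*e1)*r = 8/5 - 64*e1 - 72*e2 + 24*e12; (4/5*e2)*r = -12/5 + 36/5*e1 - 32/5*e2 + 4/25*e12; (4*e12)*r = -36 - 12*e1 - 4/5*e2 - 32*e12.
Sum: -244/5 - 691/10*e1 - 747/10*e2 + 283/50*e12; translating back through the correspondence:
Answer: -244/5 - 691/10*i - 747/10*j + 283/50*k


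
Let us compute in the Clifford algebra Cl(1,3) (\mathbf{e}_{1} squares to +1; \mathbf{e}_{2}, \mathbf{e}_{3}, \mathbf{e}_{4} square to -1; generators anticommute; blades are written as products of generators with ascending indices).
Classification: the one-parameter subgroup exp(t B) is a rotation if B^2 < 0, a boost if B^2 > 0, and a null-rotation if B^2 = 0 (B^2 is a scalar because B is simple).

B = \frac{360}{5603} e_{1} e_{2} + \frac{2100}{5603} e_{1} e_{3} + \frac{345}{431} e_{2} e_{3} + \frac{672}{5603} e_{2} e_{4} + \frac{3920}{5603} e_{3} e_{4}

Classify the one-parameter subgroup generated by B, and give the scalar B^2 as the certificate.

B^2 term by term: the squares give (\frac{360}{5603})^2*(e_{1} e_{2})^2 + (\frac{2100}{5603})^2*(e_{1} e_{3})^2 + (\frac{345}{431})^2*(e_{2} e_{3})^2 + (\frac{672}{5603})^2*(e_{2} e_{4})^2 + (\frac{3920}{5603})^2*(e_{3} e_{4})^2 = \frac{129600}{31393609}*(+1) + \frac{4410000}{31393609}*(+1) + \frac{119025}{185761}*(-1) + \frac{451584}{31393609}*(-1) + \frac{15366400}{31393609}*(-1) = -1 (each basis 2-blade squares to minus the product of its generators' squares); cross terms between blades sharing an index anticommute and cancel; the commuting (index-disjoint) pairs give grade-4 terms 2*c*c'*(blade product), which cancel blade by blade — e_{1} e_{2} e_{3} e_{4}: \frac{2822400}{31393609} - \frac{2822400}{31393609} = 0 — confirming B is simple. So B^2 = -1.
Answer: rotation, certificate B^2 = -1. B^2 = -1 is basis-independent, so its sign is the whole story.


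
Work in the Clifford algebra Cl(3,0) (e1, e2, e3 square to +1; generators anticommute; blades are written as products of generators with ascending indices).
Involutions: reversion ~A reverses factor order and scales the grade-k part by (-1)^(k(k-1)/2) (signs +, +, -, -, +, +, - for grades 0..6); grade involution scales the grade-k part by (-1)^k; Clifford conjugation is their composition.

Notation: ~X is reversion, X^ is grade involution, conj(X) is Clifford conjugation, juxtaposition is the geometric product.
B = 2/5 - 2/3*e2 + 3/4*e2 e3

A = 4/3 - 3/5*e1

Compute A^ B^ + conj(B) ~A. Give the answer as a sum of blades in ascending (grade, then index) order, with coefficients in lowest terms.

first term: 8/15 + 6/25*e1 + 8/9*e2 + 2/5*e1 e2 + e2 e3 + 9/20*e1 e2 e3
second term: 8/15 - 6/25*e1 + 8/9*e2 + 2/5*e1 e2 - e2 e3 + 9/20*e1 e2 e3
Answer: 16/15 + 16/9*e2 + 4/5*e1 e2 + 9/10*e1 e2 e3


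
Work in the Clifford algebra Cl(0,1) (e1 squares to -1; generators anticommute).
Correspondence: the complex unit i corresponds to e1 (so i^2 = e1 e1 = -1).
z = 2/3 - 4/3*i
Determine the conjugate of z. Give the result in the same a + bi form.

In blades: z = 2/3 - 4/3*e1.
Conjugation here is Clifford conjugation: the scalar is fixed and the grade-1 and grade-2 blades all flip sign, giving 2/3 + 4/3*e1; translating back:
Answer: 2/3 + 4/3*i


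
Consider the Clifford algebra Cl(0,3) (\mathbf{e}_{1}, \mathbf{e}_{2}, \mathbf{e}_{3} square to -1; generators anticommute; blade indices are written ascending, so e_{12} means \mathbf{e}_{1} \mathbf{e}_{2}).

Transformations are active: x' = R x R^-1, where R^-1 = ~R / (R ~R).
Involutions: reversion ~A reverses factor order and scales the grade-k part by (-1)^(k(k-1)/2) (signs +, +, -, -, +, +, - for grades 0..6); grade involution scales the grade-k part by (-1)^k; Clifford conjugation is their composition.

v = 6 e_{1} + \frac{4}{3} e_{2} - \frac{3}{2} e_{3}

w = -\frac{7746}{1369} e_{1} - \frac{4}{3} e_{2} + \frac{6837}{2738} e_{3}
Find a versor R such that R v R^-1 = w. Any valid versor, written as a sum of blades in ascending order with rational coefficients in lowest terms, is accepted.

The midline construction: v and w both square to -\frac{1441}{36}, so reflecting in their sum \frac{468}{1369} e_{1} + \frac{1365}{1369} e_{3} exchanges them.
Answer: \frac{468}{1369} e_{1} + \frac{1365}{1369} e_{3}


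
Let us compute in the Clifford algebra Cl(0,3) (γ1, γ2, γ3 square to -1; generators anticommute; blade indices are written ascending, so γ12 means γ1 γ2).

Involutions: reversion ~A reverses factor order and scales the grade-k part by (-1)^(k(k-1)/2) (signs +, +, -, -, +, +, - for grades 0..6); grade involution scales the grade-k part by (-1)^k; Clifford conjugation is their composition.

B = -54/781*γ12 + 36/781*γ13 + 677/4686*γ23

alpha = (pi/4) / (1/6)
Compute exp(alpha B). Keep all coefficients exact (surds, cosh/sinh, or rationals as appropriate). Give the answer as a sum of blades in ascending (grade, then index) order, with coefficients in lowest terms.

B^2 term by term: the squares give (-54/781)^2*(γ12)^2 + (36/781)^2*(γ13)^2 + (677/4686)^2*(γ23)^2 = 2916/609961*(-1) + 1296/609961*(-1) + 458329/21958596*(-1) = -1/36 (each basis 2-blade squares to minus the product of its generators' squares); cross terms between blades sharing an index anticommute and cancel. So B^2 = -1/36.
B^2 = -1/36 — a negative square means the series sums to a rotation: l = 1/6, alpha*l = pi/4, so exp(alpha B) = cos(pi/4) + (sin(pi/4)/(1/6))*B = sqrt(2)/2 + (3*sqrt(2))*B.
Answer: sqrt(2)/2 - 162*sqrt(2)/781*γ12 + 108*sqrt(2)/781*γ13 + 677*sqrt(2)/1562*γ23


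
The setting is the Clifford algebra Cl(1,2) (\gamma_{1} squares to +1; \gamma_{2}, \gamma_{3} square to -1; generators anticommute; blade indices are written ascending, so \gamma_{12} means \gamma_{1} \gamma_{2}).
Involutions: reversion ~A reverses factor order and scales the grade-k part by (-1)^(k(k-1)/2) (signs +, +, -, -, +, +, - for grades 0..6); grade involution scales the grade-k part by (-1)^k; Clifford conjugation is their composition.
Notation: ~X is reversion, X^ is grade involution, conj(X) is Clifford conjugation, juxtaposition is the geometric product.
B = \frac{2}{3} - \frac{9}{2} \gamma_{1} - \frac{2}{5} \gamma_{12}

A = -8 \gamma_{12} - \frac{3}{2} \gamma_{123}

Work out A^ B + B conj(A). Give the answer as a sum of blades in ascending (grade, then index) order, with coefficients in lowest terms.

first term: \frac{16}{5} - 36 \gamma_{2} - \frac{3}{5} \gamma_{3} - \frac{16}{3} \gamma_{12} - \frac{27}{4} \gamma_{23} + \gamma_{123}
second term: -\frac{16}{5} - 36 \gamma_{2} + \frac{3}{5} \gamma_{3} + \frac{16}{3} \gamma_{12} + \frac{27}{4} \gamma_{23} - \gamma_{123}
Answer: -72 \gamma_{2}


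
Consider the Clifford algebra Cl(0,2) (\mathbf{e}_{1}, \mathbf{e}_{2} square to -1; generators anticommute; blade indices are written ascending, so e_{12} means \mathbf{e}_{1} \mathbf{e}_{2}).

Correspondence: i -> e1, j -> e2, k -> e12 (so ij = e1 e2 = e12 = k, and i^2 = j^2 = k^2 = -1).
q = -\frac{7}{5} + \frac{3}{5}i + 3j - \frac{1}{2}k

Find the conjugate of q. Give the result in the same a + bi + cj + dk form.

In blades: q = -\frac{7}{5} + \frac{3}{5} e_{1} + 3 e_{2} - \frac{1}{2} e_{12}.
Conjugation here is Clifford conjugation: the scalar is fixed and the grade-1 and grade-2 blades all flip sign, giving -\frac{7}{5} - \frac{3}{5} e_{1} - 3 e_{2} + \frac{1}{2} e_{12}; translating back:
Answer: -\frac{7}{5} - \frac{3}{5}i - 3j + \frac{1}{2}k


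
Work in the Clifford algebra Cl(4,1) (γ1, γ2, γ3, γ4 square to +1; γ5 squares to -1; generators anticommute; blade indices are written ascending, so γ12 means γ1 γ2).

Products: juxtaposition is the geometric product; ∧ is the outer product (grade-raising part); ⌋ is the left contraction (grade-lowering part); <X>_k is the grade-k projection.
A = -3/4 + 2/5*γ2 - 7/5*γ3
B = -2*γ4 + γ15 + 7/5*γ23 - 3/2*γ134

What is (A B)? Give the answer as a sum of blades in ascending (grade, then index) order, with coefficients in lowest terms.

step 1: 49/25*γ2 + 14/25*γ3 + 3/2*γ4 - 21/10*γ14 - 3/4*γ15 - 21/20*γ23 - 4/5*γ24 + 14/5*γ34 - 2/5*γ125 + 9/8*γ134 + 7/5*γ135 + 3/5*γ1234
Answer: 49/25*γ2 + 14/25*γ3 + 3/2*γ4 - 21/10*γ14 - 3/4*γ15 - 21/20*γ23 - 4/5*γ24 + 14/5*γ34 - 2/5*γ125 + 9/8*γ134 + 7/5*γ135 + 3/5*γ1234


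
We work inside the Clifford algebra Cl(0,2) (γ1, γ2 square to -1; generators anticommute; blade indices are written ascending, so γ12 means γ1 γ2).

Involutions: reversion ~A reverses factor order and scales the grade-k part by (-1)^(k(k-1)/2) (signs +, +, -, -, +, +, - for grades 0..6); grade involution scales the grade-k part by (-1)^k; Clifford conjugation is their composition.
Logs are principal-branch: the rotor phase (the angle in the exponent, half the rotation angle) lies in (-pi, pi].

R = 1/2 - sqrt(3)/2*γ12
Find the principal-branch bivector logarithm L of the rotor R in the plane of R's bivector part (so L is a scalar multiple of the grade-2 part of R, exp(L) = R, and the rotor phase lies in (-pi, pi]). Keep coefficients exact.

The scalar part of R is 1/2, and that scalar determines the rotor phase on the principal branch; recovering the unit plane as bivector-part over sine of the phase gives L = phase * plane.
Concretely: cos(phase) = 1/2 gives phase = ±pi/3, and since phase/sin(phase) is even the sign is immaterial: L = (phase/sin(phase)) * <R>_2 = (2*sqrt(3)*pi/9) * <R>_2.
Answer: -pi/3*γ12


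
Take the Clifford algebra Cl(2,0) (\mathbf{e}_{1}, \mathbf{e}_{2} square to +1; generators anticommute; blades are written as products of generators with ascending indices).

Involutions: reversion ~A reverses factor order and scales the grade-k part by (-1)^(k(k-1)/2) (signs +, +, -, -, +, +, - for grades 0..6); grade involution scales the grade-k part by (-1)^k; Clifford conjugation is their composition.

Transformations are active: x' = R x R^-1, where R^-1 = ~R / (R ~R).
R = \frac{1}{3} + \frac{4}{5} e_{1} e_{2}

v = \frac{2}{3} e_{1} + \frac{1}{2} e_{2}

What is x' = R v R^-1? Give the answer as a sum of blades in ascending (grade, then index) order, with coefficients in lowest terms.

~R = \frac{1}{3} - \frac{4}{5} e_{1} e_{2}, and R ~R = \frac{169}{225}, so R^-1 = ~R / (\frac{169}{225}).
R v = \frac{28}{45} e_{1} - \frac{11}{30} e_{2}
Answer: -\frac{58}{507} e_{1} - \frac{279}{338} e_{2}


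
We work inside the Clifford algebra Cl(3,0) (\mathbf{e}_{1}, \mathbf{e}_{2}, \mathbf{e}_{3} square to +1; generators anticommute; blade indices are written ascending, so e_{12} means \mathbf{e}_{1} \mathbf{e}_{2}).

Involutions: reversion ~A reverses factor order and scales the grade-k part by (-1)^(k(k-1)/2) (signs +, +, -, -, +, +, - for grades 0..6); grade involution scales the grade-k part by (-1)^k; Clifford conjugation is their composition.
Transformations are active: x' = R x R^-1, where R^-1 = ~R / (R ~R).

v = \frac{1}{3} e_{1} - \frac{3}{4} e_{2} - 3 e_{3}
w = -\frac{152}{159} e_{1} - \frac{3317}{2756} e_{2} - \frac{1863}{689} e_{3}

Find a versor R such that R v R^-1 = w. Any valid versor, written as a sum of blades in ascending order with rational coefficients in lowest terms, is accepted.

Equal squares first: v^2 = w^2 = \frac{1393}{144}. Then v + w = -\frac{33}{53} e_{1} - \frac{1346}{689} e_{2} - \frac{3930}{689} e_{3} is a versor taking v to w, provided it is invertible.
Answer: -\frac{33}{53} e_{1} - \frac{1346}{689} e_{2} - \frac{3930}{689} e_{3}


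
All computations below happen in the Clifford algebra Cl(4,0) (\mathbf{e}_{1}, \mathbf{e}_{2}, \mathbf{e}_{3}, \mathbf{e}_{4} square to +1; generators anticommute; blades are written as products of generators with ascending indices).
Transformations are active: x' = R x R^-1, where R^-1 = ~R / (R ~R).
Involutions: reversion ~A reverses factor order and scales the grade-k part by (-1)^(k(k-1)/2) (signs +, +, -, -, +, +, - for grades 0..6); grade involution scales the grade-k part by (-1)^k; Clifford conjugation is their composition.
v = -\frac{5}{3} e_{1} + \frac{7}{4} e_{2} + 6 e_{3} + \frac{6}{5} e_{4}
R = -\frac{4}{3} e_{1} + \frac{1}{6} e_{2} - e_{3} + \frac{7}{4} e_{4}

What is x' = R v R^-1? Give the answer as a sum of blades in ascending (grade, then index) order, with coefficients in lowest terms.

~R = -\frac{4}{3} e_{1} + \frac{1}{6} e_{2} - e_{3} + \frac{7}{4} e_{4}, and R ~R = \frac{845}{144}, so R^-1 = ~R / (\frac{845}{144}).
R v = -\frac{499}{360} - \frac{37}{18} e_{1} e_{2} - \frac{29}{3} e_{1} e_{3} + \frac{79}{60} e_{1} e_{4} + \frac{11}{4} e_{2} e_{3} - \frac{229}{80} e_{2} e_{4} - \frac{117}{10} e_{3} e_{4}
Answer: \frac{9703}{4225} e_{1} - \frac{92717}{50700} e_{2} - \frac{23354}{4225} e_{3} - \frac{8563}{4225} e_{4}


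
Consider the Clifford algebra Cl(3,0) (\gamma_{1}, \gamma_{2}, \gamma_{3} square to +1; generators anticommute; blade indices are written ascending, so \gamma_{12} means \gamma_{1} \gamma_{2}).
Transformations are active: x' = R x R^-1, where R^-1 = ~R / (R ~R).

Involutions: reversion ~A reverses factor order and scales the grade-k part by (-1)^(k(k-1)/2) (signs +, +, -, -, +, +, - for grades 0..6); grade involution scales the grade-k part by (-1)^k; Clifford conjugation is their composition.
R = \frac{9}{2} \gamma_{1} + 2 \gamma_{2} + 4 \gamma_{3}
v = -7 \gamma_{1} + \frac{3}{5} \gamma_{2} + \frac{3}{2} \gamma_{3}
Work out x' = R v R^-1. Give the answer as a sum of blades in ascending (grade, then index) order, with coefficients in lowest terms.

~R = \frac{9}{2} \gamma_{1} + 2 \gamma_{2} + 4 \gamma_{3}, and R ~R = \frac{161}{4}, so R^-1 = ~R / (\frac{161}{4}).
R v = -\frac{243}{10} + \frac{167}{10} \gamma_{12} + \frac{139}{4} \gamma_{13} + \frac{3}{5} \gamma_{23}
Answer: \frac{1261}{805} \gamma_{1} - \frac{2427}{805} \gamma_{2} - \frac{10191}{1610} \gamma_{3}
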